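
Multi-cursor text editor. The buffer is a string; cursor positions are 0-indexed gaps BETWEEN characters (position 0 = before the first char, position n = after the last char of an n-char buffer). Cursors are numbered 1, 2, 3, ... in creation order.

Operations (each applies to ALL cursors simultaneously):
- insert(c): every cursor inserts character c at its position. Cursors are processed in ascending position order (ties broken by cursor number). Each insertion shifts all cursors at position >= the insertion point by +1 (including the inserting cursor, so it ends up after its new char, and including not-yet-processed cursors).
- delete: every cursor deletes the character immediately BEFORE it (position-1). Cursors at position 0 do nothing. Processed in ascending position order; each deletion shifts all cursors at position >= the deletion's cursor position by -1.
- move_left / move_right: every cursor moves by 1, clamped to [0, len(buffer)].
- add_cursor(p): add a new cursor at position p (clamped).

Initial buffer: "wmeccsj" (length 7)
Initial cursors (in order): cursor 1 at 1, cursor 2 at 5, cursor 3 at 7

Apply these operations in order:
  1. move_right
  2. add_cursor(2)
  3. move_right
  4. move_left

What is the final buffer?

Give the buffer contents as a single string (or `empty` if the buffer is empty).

Answer: wmeccsj

Derivation:
After op 1 (move_right): buffer="wmeccsj" (len 7), cursors c1@2 c2@6 c3@7, authorship .......
After op 2 (add_cursor(2)): buffer="wmeccsj" (len 7), cursors c1@2 c4@2 c2@6 c3@7, authorship .......
After op 3 (move_right): buffer="wmeccsj" (len 7), cursors c1@3 c4@3 c2@7 c3@7, authorship .......
After op 4 (move_left): buffer="wmeccsj" (len 7), cursors c1@2 c4@2 c2@6 c3@6, authorship .......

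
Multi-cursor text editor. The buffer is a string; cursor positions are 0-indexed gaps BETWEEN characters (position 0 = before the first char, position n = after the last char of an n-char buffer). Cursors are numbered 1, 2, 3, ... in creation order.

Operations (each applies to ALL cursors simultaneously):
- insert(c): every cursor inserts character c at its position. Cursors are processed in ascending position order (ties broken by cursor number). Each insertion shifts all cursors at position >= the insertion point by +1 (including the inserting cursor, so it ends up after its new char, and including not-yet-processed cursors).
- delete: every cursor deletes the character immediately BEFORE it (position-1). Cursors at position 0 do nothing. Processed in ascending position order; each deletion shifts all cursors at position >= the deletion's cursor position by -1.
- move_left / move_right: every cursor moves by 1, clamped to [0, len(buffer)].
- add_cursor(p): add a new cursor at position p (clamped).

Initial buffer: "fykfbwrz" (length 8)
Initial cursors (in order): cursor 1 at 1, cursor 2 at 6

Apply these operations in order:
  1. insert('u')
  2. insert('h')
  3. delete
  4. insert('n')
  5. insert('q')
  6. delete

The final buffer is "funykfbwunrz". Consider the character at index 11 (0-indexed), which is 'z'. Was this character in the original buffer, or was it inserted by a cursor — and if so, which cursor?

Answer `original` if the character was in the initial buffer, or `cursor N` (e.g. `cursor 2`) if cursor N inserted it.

After op 1 (insert('u')): buffer="fuykfbwurz" (len 10), cursors c1@2 c2@8, authorship .1.....2..
After op 2 (insert('h')): buffer="fuhykfbwuhrz" (len 12), cursors c1@3 c2@10, authorship .11.....22..
After op 3 (delete): buffer="fuykfbwurz" (len 10), cursors c1@2 c2@8, authorship .1.....2..
After op 4 (insert('n')): buffer="funykfbwunrz" (len 12), cursors c1@3 c2@10, authorship .11.....22..
After op 5 (insert('q')): buffer="funqykfbwunqrz" (len 14), cursors c1@4 c2@12, authorship .111.....222..
After op 6 (delete): buffer="funykfbwunrz" (len 12), cursors c1@3 c2@10, authorship .11.....22..
Authorship (.=original, N=cursor N): . 1 1 . . . . . 2 2 . .
Index 11: author = original

Answer: original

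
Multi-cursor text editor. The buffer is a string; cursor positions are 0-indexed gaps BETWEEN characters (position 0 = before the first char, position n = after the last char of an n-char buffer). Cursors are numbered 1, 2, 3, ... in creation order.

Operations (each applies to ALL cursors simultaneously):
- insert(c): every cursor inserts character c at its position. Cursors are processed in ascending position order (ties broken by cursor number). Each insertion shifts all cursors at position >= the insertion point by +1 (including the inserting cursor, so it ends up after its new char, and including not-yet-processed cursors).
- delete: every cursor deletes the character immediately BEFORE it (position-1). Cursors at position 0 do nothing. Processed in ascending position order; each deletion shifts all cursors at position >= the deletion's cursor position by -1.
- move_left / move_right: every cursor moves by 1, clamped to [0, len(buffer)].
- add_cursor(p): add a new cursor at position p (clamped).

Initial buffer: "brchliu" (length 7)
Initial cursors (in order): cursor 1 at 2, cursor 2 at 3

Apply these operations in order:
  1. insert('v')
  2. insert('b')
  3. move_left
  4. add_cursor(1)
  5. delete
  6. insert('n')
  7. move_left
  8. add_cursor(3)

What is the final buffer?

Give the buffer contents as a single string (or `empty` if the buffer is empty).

Answer: nrnbcnbhliu

Derivation:
After op 1 (insert('v')): buffer="brvcvhliu" (len 9), cursors c1@3 c2@5, authorship ..1.2....
After op 2 (insert('b')): buffer="brvbcvbhliu" (len 11), cursors c1@4 c2@7, authorship ..11.22....
After op 3 (move_left): buffer="brvbcvbhliu" (len 11), cursors c1@3 c2@6, authorship ..11.22....
After op 4 (add_cursor(1)): buffer="brvbcvbhliu" (len 11), cursors c3@1 c1@3 c2@6, authorship ..11.22....
After op 5 (delete): buffer="rbcbhliu" (len 8), cursors c3@0 c1@1 c2@3, authorship .1.2....
After op 6 (insert('n')): buffer="nrnbcnbhliu" (len 11), cursors c3@1 c1@3 c2@6, authorship 3.11.22....
After op 7 (move_left): buffer="nrnbcnbhliu" (len 11), cursors c3@0 c1@2 c2@5, authorship 3.11.22....
After op 8 (add_cursor(3)): buffer="nrnbcnbhliu" (len 11), cursors c3@0 c1@2 c4@3 c2@5, authorship 3.11.22....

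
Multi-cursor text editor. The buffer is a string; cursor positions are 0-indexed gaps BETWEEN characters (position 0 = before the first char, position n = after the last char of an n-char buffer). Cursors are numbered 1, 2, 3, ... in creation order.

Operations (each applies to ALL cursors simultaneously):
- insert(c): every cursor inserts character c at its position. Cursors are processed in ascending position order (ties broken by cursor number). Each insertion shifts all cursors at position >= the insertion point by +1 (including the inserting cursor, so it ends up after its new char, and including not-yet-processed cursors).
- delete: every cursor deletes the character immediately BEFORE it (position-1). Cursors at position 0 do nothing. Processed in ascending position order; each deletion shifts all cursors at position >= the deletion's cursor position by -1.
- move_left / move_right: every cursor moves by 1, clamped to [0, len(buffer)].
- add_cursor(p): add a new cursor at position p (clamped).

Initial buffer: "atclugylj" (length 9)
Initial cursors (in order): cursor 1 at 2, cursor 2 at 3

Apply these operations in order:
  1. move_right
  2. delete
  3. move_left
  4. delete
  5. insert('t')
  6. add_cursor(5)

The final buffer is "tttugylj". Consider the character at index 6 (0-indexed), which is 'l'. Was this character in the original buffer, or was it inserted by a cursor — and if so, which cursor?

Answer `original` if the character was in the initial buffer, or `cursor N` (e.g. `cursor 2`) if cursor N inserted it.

After op 1 (move_right): buffer="atclugylj" (len 9), cursors c1@3 c2@4, authorship .........
After op 2 (delete): buffer="atugylj" (len 7), cursors c1@2 c2@2, authorship .......
After op 3 (move_left): buffer="atugylj" (len 7), cursors c1@1 c2@1, authorship .......
After op 4 (delete): buffer="tugylj" (len 6), cursors c1@0 c2@0, authorship ......
After op 5 (insert('t')): buffer="tttugylj" (len 8), cursors c1@2 c2@2, authorship 12......
After op 6 (add_cursor(5)): buffer="tttugylj" (len 8), cursors c1@2 c2@2 c3@5, authorship 12......
Authorship (.=original, N=cursor N): 1 2 . . . . . .
Index 6: author = original

Answer: original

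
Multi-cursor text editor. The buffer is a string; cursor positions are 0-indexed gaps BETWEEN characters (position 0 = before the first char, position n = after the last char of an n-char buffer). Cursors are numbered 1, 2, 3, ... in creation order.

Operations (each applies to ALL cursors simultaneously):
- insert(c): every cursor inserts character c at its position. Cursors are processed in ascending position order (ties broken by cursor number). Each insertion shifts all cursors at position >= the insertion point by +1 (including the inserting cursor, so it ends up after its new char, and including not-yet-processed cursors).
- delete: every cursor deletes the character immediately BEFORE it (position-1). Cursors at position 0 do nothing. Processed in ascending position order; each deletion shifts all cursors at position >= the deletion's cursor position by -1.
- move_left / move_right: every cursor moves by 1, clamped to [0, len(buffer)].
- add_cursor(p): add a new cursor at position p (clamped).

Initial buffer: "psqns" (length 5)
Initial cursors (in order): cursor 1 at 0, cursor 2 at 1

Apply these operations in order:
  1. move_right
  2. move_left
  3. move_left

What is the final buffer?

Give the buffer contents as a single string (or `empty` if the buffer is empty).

After op 1 (move_right): buffer="psqns" (len 5), cursors c1@1 c2@2, authorship .....
After op 2 (move_left): buffer="psqns" (len 5), cursors c1@0 c2@1, authorship .....
After op 3 (move_left): buffer="psqns" (len 5), cursors c1@0 c2@0, authorship .....

Answer: psqns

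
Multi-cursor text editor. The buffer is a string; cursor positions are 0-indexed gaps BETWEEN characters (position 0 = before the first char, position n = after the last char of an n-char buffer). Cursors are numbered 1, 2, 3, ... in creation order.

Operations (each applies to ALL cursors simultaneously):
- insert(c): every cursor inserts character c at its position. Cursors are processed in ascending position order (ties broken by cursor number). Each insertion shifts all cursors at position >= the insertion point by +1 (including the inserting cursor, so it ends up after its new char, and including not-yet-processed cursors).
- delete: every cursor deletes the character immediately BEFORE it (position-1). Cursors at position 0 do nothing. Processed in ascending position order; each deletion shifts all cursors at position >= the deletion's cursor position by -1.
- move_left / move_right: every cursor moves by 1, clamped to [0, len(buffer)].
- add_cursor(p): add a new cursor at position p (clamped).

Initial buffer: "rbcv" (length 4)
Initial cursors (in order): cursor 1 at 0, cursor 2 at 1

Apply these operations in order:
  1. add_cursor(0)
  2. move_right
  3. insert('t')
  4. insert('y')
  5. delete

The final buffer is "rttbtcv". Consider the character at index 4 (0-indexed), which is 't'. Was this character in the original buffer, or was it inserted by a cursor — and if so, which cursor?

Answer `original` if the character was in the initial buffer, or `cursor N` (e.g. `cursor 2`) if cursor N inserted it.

After op 1 (add_cursor(0)): buffer="rbcv" (len 4), cursors c1@0 c3@0 c2@1, authorship ....
After op 2 (move_right): buffer="rbcv" (len 4), cursors c1@1 c3@1 c2@2, authorship ....
After op 3 (insert('t')): buffer="rttbtcv" (len 7), cursors c1@3 c3@3 c2@5, authorship .13.2..
After op 4 (insert('y')): buffer="rttyybtycv" (len 10), cursors c1@5 c3@5 c2@8, authorship .1313.22..
After op 5 (delete): buffer="rttbtcv" (len 7), cursors c1@3 c3@3 c2@5, authorship .13.2..
Authorship (.=original, N=cursor N): . 1 3 . 2 . .
Index 4: author = 2

Answer: cursor 2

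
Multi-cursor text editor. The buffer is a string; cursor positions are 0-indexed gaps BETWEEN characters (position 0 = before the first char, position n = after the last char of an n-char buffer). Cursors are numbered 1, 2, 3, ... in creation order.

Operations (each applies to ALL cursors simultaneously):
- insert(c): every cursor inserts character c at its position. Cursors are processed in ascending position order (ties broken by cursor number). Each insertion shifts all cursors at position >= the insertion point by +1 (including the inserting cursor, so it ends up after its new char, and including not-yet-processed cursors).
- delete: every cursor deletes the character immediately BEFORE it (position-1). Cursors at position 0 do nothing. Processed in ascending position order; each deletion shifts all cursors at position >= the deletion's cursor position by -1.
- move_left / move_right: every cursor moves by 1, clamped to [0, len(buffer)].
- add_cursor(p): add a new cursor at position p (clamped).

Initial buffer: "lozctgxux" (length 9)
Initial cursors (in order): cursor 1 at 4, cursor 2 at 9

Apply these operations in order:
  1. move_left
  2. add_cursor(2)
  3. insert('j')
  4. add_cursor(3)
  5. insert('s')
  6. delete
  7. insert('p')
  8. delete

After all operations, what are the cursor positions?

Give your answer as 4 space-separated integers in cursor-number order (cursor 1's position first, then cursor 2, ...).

After op 1 (move_left): buffer="lozctgxux" (len 9), cursors c1@3 c2@8, authorship .........
After op 2 (add_cursor(2)): buffer="lozctgxux" (len 9), cursors c3@2 c1@3 c2@8, authorship .........
After op 3 (insert('j')): buffer="lojzjctgxujx" (len 12), cursors c3@3 c1@5 c2@11, authorship ..3.1.....2.
After op 4 (add_cursor(3)): buffer="lojzjctgxujx" (len 12), cursors c3@3 c4@3 c1@5 c2@11, authorship ..3.1.....2.
After op 5 (insert('s')): buffer="lojsszjsctgxujsx" (len 16), cursors c3@5 c4@5 c1@8 c2@15, authorship ..334.11.....22.
After op 6 (delete): buffer="lojzjctgxujx" (len 12), cursors c3@3 c4@3 c1@5 c2@11, authorship ..3.1.....2.
After op 7 (insert('p')): buffer="lojppzjpctgxujpx" (len 16), cursors c3@5 c4@5 c1@8 c2@15, authorship ..334.11.....22.
After op 8 (delete): buffer="lojzjctgxujx" (len 12), cursors c3@3 c4@3 c1@5 c2@11, authorship ..3.1.....2.

Answer: 5 11 3 3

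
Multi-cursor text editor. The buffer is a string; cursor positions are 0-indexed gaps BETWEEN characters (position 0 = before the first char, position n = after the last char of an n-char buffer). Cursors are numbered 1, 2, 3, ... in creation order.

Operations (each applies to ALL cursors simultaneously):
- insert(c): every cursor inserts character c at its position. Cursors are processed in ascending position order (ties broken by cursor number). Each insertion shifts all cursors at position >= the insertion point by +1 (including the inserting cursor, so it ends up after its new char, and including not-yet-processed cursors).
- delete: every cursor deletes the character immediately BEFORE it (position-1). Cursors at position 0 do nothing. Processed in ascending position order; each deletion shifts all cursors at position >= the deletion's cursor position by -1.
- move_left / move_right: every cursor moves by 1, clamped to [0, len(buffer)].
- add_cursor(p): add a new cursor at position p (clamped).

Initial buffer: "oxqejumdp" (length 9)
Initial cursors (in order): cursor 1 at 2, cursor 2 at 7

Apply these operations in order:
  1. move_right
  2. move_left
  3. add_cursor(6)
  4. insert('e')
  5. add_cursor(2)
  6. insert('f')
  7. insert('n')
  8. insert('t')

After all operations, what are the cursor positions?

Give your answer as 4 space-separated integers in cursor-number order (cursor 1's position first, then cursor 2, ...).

Answer: 9 22 17 5

Derivation:
After op 1 (move_right): buffer="oxqejumdp" (len 9), cursors c1@3 c2@8, authorship .........
After op 2 (move_left): buffer="oxqejumdp" (len 9), cursors c1@2 c2@7, authorship .........
After op 3 (add_cursor(6)): buffer="oxqejumdp" (len 9), cursors c1@2 c3@6 c2@7, authorship .........
After op 4 (insert('e')): buffer="oxeqejuemedp" (len 12), cursors c1@3 c3@8 c2@10, authorship ..1....3.2..
After op 5 (add_cursor(2)): buffer="oxeqejuemedp" (len 12), cursors c4@2 c1@3 c3@8 c2@10, authorship ..1....3.2..
After op 6 (insert('f')): buffer="oxfefqejuefmefdp" (len 16), cursors c4@3 c1@5 c3@11 c2@14, authorship ..411....33.22..
After op 7 (insert('n')): buffer="oxfnefnqejuefnmefndp" (len 20), cursors c4@4 c1@7 c3@14 c2@18, authorship ..44111....333.222..
After op 8 (insert('t')): buffer="oxfntefntqejuefntmefntdp" (len 24), cursors c4@5 c1@9 c3@17 c2@22, authorship ..4441111....3333.2222..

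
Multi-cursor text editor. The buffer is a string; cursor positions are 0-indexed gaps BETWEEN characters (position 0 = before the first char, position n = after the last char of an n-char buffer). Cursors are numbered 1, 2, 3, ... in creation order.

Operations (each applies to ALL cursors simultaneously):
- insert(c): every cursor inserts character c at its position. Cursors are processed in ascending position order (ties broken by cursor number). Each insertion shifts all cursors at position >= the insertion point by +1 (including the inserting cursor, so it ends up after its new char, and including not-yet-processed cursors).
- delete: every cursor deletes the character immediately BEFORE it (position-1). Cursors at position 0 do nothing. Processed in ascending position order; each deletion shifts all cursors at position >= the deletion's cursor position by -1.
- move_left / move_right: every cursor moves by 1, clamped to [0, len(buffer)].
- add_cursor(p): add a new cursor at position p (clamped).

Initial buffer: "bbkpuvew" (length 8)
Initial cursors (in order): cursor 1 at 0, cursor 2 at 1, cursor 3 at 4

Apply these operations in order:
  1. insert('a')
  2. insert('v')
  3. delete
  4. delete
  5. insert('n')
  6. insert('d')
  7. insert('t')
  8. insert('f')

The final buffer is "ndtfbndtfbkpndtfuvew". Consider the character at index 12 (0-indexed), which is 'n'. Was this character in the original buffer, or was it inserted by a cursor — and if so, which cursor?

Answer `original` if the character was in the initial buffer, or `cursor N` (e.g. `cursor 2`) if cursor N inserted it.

Answer: cursor 3

Derivation:
After op 1 (insert('a')): buffer="ababkpauvew" (len 11), cursors c1@1 c2@3 c3@7, authorship 1.2...3....
After op 2 (insert('v')): buffer="avbavbkpavuvew" (len 14), cursors c1@2 c2@5 c3@10, authorship 11.22...33....
After op 3 (delete): buffer="ababkpauvew" (len 11), cursors c1@1 c2@3 c3@7, authorship 1.2...3....
After op 4 (delete): buffer="bbkpuvew" (len 8), cursors c1@0 c2@1 c3@4, authorship ........
After op 5 (insert('n')): buffer="nbnbkpnuvew" (len 11), cursors c1@1 c2@3 c3@7, authorship 1.2...3....
After op 6 (insert('d')): buffer="ndbndbkpnduvew" (len 14), cursors c1@2 c2@5 c3@10, authorship 11.22...33....
After op 7 (insert('t')): buffer="ndtbndtbkpndtuvew" (len 17), cursors c1@3 c2@7 c3@13, authorship 111.222...333....
After op 8 (insert('f')): buffer="ndtfbndtfbkpndtfuvew" (len 20), cursors c1@4 c2@9 c3@16, authorship 1111.2222...3333....
Authorship (.=original, N=cursor N): 1 1 1 1 . 2 2 2 2 . . . 3 3 3 3 . . . .
Index 12: author = 3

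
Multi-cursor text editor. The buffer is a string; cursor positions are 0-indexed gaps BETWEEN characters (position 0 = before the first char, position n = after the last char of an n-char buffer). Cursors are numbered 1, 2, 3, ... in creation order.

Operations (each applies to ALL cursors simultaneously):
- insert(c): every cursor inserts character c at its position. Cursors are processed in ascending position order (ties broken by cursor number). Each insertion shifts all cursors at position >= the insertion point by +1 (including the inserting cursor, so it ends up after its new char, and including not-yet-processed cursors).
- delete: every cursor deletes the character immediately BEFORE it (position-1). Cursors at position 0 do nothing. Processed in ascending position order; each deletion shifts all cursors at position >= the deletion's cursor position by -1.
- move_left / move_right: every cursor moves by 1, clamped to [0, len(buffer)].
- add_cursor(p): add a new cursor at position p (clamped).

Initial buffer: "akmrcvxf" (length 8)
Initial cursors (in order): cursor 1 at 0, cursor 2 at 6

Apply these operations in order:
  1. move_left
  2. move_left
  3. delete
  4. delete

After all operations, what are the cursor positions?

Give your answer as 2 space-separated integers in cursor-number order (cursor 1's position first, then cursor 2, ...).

Answer: 0 2

Derivation:
After op 1 (move_left): buffer="akmrcvxf" (len 8), cursors c1@0 c2@5, authorship ........
After op 2 (move_left): buffer="akmrcvxf" (len 8), cursors c1@0 c2@4, authorship ........
After op 3 (delete): buffer="akmcvxf" (len 7), cursors c1@0 c2@3, authorship .......
After op 4 (delete): buffer="akcvxf" (len 6), cursors c1@0 c2@2, authorship ......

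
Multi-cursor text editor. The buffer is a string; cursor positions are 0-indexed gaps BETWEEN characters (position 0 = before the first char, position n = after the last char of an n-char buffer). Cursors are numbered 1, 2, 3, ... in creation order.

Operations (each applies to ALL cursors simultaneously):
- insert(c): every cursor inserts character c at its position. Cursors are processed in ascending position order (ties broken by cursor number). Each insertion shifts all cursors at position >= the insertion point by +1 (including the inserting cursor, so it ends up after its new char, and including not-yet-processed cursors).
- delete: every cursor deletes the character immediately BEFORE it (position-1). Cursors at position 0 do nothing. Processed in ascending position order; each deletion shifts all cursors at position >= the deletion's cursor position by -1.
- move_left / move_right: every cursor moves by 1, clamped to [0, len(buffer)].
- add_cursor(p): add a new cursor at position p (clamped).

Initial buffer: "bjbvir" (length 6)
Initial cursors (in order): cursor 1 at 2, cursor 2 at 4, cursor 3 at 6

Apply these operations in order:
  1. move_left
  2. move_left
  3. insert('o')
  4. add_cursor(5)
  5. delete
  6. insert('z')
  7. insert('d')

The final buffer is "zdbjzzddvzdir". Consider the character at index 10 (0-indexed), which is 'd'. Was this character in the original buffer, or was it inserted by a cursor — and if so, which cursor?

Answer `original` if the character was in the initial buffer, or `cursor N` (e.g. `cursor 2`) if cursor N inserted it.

Answer: cursor 3

Derivation:
After op 1 (move_left): buffer="bjbvir" (len 6), cursors c1@1 c2@3 c3@5, authorship ......
After op 2 (move_left): buffer="bjbvir" (len 6), cursors c1@0 c2@2 c3@4, authorship ......
After op 3 (insert('o')): buffer="objobvoir" (len 9), cursors c1@1 c2@4 c3@7, authorship 1..2..3..
After op 4 (add_cursor(5)): buffer="objobvoir" (len 9), cursors c1@1 c2@4 c4@5 c3@7, authorship 1..2..3..
After op 5 (delete): buffer="bjvir" (len 5), cursors c1@0 c2@2 c4@2 c3@3, authorship .....
After op 6 (insert('z')): buffer="zbjzzvzir" (len 9), cursors c1@1 c2@5 c4@5 c3@7, authorship 1..24.3..
After op 7 (insert('d')): buffer="zdbjzzddvzdir" (len 13), cursors c1@2 c2@8 c4@8 c3@11, authorship 11..2424.33..
Authorship (.=original, N=cursor N): 1 1 . . 2 4 2 4 . 3 3 . .
Index 10: author = 3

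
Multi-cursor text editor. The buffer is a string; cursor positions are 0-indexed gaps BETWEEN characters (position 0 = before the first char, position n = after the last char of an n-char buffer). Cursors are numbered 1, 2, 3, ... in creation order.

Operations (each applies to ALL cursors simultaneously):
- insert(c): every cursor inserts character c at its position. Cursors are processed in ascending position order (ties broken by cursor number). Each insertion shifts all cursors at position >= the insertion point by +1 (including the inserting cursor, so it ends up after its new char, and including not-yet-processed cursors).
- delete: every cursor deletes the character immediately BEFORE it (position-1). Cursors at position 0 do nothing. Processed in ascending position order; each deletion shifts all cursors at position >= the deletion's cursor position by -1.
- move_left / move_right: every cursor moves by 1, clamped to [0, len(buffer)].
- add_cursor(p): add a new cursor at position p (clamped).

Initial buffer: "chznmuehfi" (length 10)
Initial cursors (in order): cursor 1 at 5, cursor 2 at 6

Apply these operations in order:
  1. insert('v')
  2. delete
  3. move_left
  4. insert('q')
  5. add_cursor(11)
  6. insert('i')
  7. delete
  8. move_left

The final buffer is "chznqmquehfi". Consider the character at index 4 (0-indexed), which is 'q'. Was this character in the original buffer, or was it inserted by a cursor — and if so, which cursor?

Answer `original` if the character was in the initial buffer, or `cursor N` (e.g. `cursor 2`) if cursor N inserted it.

After op 1 (insert('v')): buffer="chznmvuvehfi" (len 12), cursors c1@6 c2@8, authorship .....1.2....
After op 2 (delete): buffer="chznmuehfi" (len 10), cursors c1@5 c2@6, authorship ..........
After op 3 (move_left): buffer="chznmuehfi" (len 10), cursors c1@4 c2@5, authorship ..........
After op 4 (insert('q')): buffer="chznqmquehfi" (len 12), cursors c1@5 c2@7, authorship ....1.2.....
After op 5 (add_cursor(11)): buffer="chznqmquehfi" (len 12), cursors c1@5 c2@7 c3@11, authorship ....1.2.....
After op 6 (insert('i')): buffer="chznqimqiuehfii" (len 15), cursors c1@6 c2@9 c3@14, authorship ....11.22....3.
After op 7 (delete): buffer="chznqmquehfi" (len 12), cursors c1@5 c2@7 c3@11, authorship ....1.2.....
After op 8 (move_left): buffer="chznqmquehfi" (len 12), cursors c1@4 c2@6 c3@10, authorship ....1.2.....
Authorship (.=original, N=cursor N): . . . . 1 . 2 . . . . .
Index 4: author = 1

Answer: cursor 1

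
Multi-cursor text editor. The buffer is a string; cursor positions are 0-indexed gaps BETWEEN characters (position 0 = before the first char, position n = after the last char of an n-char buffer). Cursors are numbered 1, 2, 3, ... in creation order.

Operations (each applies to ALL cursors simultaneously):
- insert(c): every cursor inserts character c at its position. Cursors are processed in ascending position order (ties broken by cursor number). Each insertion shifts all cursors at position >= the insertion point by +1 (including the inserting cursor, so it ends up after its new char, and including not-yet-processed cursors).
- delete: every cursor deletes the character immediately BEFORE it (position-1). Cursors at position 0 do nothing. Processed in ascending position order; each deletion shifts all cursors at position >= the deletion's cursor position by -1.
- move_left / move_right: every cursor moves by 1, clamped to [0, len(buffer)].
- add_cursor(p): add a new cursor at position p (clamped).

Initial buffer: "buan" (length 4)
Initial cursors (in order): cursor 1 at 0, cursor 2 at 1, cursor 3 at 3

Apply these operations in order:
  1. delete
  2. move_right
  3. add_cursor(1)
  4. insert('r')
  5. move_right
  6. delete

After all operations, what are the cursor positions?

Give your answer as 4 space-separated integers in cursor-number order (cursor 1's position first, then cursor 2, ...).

Answer: 2 2 2 2

Derivation:
After op 1 (delete): buffer="un" (len 2), cursors c1@0 c2@0 c3@1, authorship ..
After op 2 (move_right): buffer="un" (len 2), cursors c1@1 c2@1 c3@2, authorship ..
After op 3 (add_cursor(1)): buffer="un" (len 2), cursors c1@1 c2@1 c4@1 c3@2, authorship ..
After op 4 (insert('r')): buffer="urrrnr" (len 6), cursors c1@4 c2@4 c4@4 c3@6, authorship .124.3
After op 5 (move_right): buffer="urrrnr" (len 6), cursors c1@5 c2@5 c4@5 c3@6, authorship .124.3
After op 6 (delete): buffer="ur" (len 2), cursors c1@2 c2@2 c3@2 c4@2, authorship .1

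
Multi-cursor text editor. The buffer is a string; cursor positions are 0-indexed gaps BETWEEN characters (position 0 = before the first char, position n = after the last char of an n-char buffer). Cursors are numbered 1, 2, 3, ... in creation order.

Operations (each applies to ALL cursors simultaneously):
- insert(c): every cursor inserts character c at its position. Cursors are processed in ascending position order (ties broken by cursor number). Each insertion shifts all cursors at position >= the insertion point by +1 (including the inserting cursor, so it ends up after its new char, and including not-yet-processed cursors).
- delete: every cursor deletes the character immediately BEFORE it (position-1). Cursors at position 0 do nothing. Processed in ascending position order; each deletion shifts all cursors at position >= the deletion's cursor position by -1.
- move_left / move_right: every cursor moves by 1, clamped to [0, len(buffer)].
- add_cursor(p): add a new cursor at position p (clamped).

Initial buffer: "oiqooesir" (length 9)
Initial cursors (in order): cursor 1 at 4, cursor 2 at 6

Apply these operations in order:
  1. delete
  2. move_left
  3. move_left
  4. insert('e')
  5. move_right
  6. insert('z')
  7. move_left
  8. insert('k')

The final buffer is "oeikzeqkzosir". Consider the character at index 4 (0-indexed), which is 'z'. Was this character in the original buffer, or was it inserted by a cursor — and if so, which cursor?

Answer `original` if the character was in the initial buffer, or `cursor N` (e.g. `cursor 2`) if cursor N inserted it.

After op 1 (delete): buffer="oiqosir" (len 7), cursors c1@3 c2@4, authorship .......
After op 2 (move_left): buffer="oiqosir" (len 7), cursors c1@2 c2@3, authorship .......
After op 3 (move_left): buffer="oiqosir" (len 7), cursors c1@1 c2@2, authorship .......
After op 4 (insert('e')): buffer="oeieqosir" (len 9), cursors c1@2 c2@4, authorship .1.2.....
After op 5 (move_right): buffer="oeieqosir" (len 9), cursors c1@3 c2@5, authorship .1.2.....
After op 6 (insert('z')): buffer="oeizeqzosir" (len 11), cursors c1@4 c2@7, authorship .1.12.2....
After op 7 (move_left): buffer="oeizeqzosir" (len 11), cursors c1@3 c2@6, authorship .1.12.2....
After op 8 (insert('k')): buffer="oeikzeqkzosir" (len 13), cursors c1@4 c2@8, authorship .1.112.22....
Authorship (.=original, N=cursor N): . 1 . 1 1 2 . 2 2 . . . .
Index 4: author = 1

Answer: cursor 1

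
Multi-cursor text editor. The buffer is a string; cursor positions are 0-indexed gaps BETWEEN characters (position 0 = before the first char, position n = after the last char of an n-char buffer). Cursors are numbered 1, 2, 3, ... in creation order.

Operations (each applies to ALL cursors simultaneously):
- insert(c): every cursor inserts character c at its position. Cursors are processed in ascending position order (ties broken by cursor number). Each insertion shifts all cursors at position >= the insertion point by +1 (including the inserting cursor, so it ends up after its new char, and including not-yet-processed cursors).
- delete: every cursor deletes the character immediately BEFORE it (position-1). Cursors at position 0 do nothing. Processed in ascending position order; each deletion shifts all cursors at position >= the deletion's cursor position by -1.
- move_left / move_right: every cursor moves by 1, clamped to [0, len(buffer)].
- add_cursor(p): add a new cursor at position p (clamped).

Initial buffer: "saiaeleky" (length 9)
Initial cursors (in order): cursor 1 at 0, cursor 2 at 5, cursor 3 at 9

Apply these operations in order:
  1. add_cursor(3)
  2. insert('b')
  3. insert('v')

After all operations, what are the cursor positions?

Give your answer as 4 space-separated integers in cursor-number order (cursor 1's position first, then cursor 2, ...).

Answer: 2 11 17 7

Derivation:
After op 1 (add_cursor(3)): buffer="saiaeleky" (len 9), cursors c1@0 c4@3 c2@5 c3@9, authorship .........
After op 2 (insert('b')): buffer="bsaibaeblekyb" (len 13), cursors c1@1 c4@5 c2@8 c3@13, authorship 1...4..2....3
After op 3 (insert('v')): buffer="bvsaibvaebvlekybv" (len 17), cursors c1@2 c4@7 c2@11 c3@17, authorship 11...44..22....33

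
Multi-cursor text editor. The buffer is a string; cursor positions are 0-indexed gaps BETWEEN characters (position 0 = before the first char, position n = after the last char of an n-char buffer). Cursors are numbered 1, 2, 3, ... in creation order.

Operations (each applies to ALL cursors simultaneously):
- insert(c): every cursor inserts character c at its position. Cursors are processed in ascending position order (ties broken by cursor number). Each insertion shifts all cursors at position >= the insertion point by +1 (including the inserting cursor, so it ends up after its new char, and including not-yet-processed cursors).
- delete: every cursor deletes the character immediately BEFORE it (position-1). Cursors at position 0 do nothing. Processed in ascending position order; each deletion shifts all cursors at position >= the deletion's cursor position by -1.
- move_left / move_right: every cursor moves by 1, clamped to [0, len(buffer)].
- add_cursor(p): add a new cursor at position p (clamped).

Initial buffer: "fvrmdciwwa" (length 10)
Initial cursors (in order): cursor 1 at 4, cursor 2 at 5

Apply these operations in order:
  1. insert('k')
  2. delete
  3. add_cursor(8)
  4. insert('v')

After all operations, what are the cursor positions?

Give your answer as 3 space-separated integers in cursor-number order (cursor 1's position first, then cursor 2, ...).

Answer: 5 7 11

Derivation:
After op 1 (insert('k')): buffer="fvrmkdkciwwa" (len 12), cursors c1@5 c2@7, authorship ....1.2.....
After op 2 (delete): buffer="fvrmdciwwa" (len 10), cursors c1@4 c2@5, authorship ..........
After op 3 (add_cursor(8)): buffer="fvrmdciwwa" (len 10), cursors c1@4 c2@5 c3@8, authorship ..........
After op 4 (insert('v')): buffer="fvrmvdvciwvwa" (len 13), cursors c1@5 c2@7 c3@11, authorship ....1.2...3..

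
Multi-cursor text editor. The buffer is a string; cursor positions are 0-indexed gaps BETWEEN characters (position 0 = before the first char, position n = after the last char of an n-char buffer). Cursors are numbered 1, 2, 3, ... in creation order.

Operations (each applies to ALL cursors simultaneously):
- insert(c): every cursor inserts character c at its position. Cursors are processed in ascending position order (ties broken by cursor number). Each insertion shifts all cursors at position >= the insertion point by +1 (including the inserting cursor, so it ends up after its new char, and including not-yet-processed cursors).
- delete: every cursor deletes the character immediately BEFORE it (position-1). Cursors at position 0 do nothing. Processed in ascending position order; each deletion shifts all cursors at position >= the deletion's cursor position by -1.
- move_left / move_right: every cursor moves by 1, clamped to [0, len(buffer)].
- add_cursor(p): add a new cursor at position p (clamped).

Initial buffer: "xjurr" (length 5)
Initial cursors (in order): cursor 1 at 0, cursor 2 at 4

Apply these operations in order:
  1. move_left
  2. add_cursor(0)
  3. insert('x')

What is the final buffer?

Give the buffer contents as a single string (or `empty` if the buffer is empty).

Answer: xxxjuxrr

Derivation:
After op 1 (move_left): buffer="xjurr" (len 5), cursors c1@0 c2@3, authorship .....
After op 2 (add_cursor(0)): buffer="xjurr" (len 5), cursors c1@0 c3@0 c2@3, authorship .....
After op 3 (insert('x')): buffer="xxxjuxrr" (len 8), cursors c1@2 c3@2 c2@6, authorship 13...2..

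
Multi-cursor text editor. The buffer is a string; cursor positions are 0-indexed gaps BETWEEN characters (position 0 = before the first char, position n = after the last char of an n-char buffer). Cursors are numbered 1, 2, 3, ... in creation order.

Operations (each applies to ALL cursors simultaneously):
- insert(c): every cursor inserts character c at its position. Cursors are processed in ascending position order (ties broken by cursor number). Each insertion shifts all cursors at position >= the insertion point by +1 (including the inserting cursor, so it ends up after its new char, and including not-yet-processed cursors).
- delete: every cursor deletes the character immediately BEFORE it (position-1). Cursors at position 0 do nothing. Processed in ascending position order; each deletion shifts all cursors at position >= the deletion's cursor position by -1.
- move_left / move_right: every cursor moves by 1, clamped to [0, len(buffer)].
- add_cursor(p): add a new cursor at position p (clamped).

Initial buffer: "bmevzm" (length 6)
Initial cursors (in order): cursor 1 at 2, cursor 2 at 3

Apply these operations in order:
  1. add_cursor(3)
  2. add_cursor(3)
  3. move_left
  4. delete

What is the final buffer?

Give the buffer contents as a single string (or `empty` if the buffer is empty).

Answer: evzm

Derivation:
After op 1 (add_cursor(3)): buffer="bmevzm" (len 6), cursors c1@2 c2@3 c3@3, authorship ......
After op 2 (add_cursor(3)): buffer="bmevzm" (len 6), cursors c1@2 c2@3 c3@3 c4@3, authorship ......
After op 3 (move_left): buffer="bmevzm" (len 6), cursors c1@1 c2@2 c3@2 c4@2, authorship ......
After op 4 (delete): buffer="evzm" (len 4), cursors c1@0 c2@0 c3@0 c4@0, authorship ....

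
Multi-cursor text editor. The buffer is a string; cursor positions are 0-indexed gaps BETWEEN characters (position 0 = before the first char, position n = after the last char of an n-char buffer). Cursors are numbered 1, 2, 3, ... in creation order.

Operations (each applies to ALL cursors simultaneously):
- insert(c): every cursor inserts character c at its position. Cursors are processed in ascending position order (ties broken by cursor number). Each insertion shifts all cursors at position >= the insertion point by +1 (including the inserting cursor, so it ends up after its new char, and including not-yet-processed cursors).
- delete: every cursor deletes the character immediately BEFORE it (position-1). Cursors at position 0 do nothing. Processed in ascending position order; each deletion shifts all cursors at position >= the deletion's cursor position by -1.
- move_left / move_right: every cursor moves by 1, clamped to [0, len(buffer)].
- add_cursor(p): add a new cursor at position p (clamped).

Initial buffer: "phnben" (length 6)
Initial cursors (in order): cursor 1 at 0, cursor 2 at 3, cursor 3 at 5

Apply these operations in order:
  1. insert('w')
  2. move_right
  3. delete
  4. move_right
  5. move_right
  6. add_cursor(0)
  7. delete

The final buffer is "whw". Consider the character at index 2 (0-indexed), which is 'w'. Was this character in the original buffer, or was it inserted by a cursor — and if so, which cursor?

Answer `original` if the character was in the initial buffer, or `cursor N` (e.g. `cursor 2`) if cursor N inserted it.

Answer: cursor 2

Derivation:
After op 1 (insert('w')): buffer="wphnwbewn" (len 9), cursors c1@1 c2@5 c3@8, authorship 1...2..3.
After op 2 (move_right): buffer="wphnwbewn" (len 9), cursors c1@2 c2@6 c3@9, authorship 1...2..3.
After op 3 (delete): buffer="whnwew" (len 6), cursors c1@1 c2@4 c3@6, authorship 1..2.3
After op 4 (move_right): buffer="whnwew" (len 6), cursors c1@2 c2@5 c3@6, authorship 1..2.3
After op 5 (move_right): buffer="whnwew" (len 6), cursors c1@3 c2@6 c3@6, authorship 1..2.3
After op 6 (add_cursor(0)): buffer="whnwew" (len 6), cursors c4@0 c1@3 c2@6 c3@6, authorship 1..2.3
After op 7 (delete): buffer="whw" (len 3), cursors c4@0 c1@2 c2@3 c3@3, authorship 1.2
Authorship (.=original, N=cursor N): 1 . 2
Index 2: author = 2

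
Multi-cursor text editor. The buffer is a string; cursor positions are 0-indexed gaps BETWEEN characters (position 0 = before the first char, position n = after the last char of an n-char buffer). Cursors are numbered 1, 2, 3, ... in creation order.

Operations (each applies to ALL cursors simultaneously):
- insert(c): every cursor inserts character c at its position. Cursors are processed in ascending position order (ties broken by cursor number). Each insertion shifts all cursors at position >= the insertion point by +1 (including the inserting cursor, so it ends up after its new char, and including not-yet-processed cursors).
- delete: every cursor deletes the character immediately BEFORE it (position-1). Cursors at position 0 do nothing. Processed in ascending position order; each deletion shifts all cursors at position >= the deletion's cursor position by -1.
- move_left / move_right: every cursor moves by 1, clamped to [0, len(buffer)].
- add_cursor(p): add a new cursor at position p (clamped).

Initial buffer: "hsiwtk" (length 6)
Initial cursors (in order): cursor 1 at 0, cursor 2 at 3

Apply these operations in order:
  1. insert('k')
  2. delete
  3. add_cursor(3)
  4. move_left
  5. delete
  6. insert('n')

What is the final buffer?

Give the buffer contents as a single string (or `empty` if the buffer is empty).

Answer: nnniwtk

Derivation:
After op 1 (insert('k')): buffer="khsikwtk" (len 8), cursors c1@1 c2@5, authorship 1...2...
After op 2 (delete): buffer="hsiwtk" (len 6), cursors c1@0 c2@3, authorship ......
After op 3 (add_cursor(3)): buffer="hsiwtk" (len 6), cursors c1@0 c2@3 c3@3, authorship ......
After op 4 (move_left): buffer="hsiwtk" (len 6), cursors c1@0 c2@2 c3@2, authorship ......
After op 5 (delete): buffer="iwtk" (len 4), cursors c1@0 c2@0 c3@0, authorship ....
After op 6 (insert('n')): buffer="nnniwtk" (len 7), cursors c1@3 c2@3 c3@3, authorship 123....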